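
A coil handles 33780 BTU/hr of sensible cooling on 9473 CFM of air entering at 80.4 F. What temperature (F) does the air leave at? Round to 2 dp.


dT = 33780/(1.08*9473) = 3.3018
T_leave = 80.4 - 3.3018 = 77.10 F

77.10 F


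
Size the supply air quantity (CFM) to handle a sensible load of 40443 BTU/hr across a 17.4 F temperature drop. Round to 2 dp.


CFM = 40443 / (1.08 * 17.4) = 2152.14

2152.14 CFM


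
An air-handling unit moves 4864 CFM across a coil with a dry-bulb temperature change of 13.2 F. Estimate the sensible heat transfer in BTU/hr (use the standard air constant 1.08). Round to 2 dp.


Q = 1.08 * 4864 * 13.2 = 69341.18 BTU/hr

69341.18 BTU/hr


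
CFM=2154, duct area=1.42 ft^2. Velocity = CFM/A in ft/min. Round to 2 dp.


V = 2154 / 1.42 = 1516.90 ft/min

1516.90 ft/min


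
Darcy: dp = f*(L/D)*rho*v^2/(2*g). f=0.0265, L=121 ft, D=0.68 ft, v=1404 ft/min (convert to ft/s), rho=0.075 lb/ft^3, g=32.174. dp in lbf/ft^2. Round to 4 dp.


v_fps = 1404/60 = 23.4 ft/s
dp = 0.0265*(121/0.68)*0.075*23.4^2/(2*32.174) = 3.0094 lbf/ft^2

3.0094 lbf/ft^2


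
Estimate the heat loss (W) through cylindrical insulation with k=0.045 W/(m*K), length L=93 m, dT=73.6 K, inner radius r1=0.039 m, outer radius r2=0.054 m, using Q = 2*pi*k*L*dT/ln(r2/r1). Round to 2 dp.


Q = 2*pi*0.045*93*73.6/ln(0.054/0.039) = 5947.11 W

5947.11 W


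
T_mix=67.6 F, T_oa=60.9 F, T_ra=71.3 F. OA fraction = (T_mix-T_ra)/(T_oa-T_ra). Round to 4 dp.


frac = (67.6 - 71.3) / (60.9 - 71.3) = 0.3558

0.3558


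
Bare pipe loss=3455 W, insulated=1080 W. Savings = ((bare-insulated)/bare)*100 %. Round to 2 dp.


Savings = ((3455-1080)/3455)*100 = 68.74 %

68.74 %


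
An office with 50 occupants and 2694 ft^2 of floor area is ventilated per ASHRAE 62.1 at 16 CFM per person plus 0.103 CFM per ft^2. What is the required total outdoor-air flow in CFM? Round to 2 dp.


Total = 50*16 + 2694*0.103 = 1077.48 CFM

1077.48 CFM


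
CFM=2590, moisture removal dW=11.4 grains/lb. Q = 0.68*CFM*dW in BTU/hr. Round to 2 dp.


Q = 0.68 * 2590 * 11.4 = 20077.68 BTU/hr

20077.68 BTU/hr


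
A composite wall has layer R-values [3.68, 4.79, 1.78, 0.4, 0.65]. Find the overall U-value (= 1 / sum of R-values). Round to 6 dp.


R_total = 3.68 + 4.79 + 1.78 + 0.4 + 0.65 = 11.30
U = 1/11.30 = 0.088496

0.088496


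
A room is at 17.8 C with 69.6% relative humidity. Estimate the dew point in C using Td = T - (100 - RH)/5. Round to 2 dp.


Td = 17.8 - (100-69.6)/5 = 11.72 C

11.72 C


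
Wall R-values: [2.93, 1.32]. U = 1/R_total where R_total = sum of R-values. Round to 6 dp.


R_total = 2.93 + 1.32 = 4.25
U = 1/4.25 = 0.235294

0.235294


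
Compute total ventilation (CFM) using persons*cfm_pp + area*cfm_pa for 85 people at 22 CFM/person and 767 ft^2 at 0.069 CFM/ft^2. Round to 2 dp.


Total = 85*22 + 767*0.069 = 1922.92 CFM

1922.92 CFM


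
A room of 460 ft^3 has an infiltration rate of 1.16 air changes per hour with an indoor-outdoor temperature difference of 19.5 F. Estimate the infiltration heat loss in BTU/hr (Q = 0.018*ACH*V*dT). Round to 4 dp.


Q = 0.018 * 1.16 * 460 * 19.5 = 187.2936 BTU/hr

187.2936 BTU/hr


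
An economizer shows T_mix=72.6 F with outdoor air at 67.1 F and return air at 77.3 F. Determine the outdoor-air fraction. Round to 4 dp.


frac = (72.6 - 77.3) / (67.1 - 77.3) = 0.4608

0.4608


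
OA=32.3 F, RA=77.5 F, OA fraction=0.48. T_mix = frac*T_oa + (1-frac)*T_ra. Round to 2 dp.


T_mix = 0.48*32.3 + 0.52*77.5 = 55.80 F

55.80 F


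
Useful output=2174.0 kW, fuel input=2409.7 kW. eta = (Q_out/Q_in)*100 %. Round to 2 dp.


eta = (2174.0/2409.7)*100 = 90.22 %

90.22 %


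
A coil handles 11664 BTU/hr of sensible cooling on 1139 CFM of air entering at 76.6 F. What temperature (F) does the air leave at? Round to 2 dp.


dT = 11664/(1.08*1139) = 9.4820
T_leave = 76.6 - 9.4820 = 67.12 F

67.12 F


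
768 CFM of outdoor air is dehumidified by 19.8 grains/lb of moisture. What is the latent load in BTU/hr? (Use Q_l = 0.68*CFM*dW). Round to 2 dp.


Q = 0.68 * 768 * 19.8 = 10340.35 BTU/hr

10340.35 BTU/hr


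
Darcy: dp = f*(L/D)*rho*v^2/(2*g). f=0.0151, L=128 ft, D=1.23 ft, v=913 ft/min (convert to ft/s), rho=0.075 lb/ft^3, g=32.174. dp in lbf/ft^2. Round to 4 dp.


v_fps = 913/60 = 15.2167 ft/s
dp = 0.0151*(128/1.23)*0.075*15.2167^2/(2*32.174) = 0.4241 lbf/ft^2

0.4241 lbf/ft^2


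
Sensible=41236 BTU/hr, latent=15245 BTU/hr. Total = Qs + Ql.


Qt = 41236 + 15245 = 56481 BTU/hr

56481 BTU/hr


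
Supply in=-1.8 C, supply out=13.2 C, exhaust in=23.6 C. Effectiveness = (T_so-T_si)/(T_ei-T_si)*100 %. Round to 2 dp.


eff = (13.2-(-1.8))/(23.6-(-1.8))*100 = 59.06 %

59.06 %


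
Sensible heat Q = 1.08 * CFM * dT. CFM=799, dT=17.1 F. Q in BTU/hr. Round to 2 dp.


Q = 1.08 * 799 * 17.1 = 14755.93 BTU/hr

14755.93 BTU/hr


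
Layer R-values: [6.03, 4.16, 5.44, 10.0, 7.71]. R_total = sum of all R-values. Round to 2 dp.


R_total = 6.03 + 4.16 + 5.44 + 10.0 + 7.71 = 33.34

33.34


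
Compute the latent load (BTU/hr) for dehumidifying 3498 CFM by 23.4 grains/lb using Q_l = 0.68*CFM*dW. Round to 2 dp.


Q = 0.68 * 3498 * 23.4 = 55660.18 BTU/hr

55660.18 BTU/hr


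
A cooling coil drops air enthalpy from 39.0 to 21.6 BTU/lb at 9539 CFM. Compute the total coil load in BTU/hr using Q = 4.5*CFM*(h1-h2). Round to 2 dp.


Q = 4.5 * 9539 * (39.0 - 21.6) = 746903.70 BTU/hr

746903.70 BTU/hr


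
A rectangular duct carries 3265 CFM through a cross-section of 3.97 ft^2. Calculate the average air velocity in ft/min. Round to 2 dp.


V = 3265 / 3.97 = 822.42 ft/min

822.42 ft/min


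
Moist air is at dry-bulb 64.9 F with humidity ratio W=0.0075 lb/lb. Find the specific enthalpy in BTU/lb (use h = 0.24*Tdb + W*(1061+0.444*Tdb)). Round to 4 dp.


h = 0.24*64.9 + 0.0075*(1061+0.444*64.9) = 23.7496 BTU/lb

23.7496 BTU/lb


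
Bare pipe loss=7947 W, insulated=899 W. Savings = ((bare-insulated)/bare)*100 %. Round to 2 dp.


Savings = ((7947-899)/7947)*100 = 88.69 %

88.69 %


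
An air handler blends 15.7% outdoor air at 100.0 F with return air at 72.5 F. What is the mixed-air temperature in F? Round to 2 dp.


T_mix = 72.5 + (15.7/100)*(100.0-72.5) = 76.82 F

76.82 F


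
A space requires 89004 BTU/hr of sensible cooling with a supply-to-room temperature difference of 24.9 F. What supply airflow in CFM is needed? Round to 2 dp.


CFM = 89004 / (1.08 * 24.9) = 3309.68

3309.68 CFM


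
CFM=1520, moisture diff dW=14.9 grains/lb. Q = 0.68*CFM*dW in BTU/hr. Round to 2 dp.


Q = 0.68 * 1520 * 14.9 = 15400.64 BTU/hr

15400.64 BTU/hr


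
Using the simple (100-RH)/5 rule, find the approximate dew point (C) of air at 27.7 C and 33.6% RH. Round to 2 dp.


Td = 27.7 - (100-33.6)/5 = 14.42 C

14.42 C


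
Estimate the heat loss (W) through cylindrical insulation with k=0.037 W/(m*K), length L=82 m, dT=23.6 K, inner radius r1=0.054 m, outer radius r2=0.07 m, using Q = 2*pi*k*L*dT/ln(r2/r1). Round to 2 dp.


Q = 2*pi*0.037*82*23.6/ln(0.07/0.054) = 1733.61 W

1733.61 W


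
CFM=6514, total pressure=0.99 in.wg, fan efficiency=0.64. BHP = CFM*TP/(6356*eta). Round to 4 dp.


BHP = 6514 * 0.99 / (6356 * 0.64) = 1.5853 hp

1.5853 hp


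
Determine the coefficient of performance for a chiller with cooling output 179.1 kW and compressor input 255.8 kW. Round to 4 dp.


COP = 179.1 / 255.8 = 0.7002

0.7002


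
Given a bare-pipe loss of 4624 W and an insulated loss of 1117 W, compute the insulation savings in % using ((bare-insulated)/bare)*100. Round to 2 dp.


Savings = ((4624-1117)/4624)*100 = 75.84 %

75.84 %


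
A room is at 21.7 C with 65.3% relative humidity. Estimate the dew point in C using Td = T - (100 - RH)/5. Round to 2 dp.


Td = 21.7 - (100-65.3)/5 = 14.76 C

14.76 C


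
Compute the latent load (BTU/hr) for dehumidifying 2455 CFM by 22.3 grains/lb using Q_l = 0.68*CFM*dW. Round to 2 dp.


Q = 0.68 * 2455 * 22.3 = 37227.62 BTU/hr

37227.62 BTU/hr


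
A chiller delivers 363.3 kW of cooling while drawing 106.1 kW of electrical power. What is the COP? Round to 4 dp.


COP = 363.3 / 106.1 = 3.4241

3.4241


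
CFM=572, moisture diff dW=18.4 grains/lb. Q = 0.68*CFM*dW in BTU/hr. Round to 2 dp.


Q = 0.68 * 572 * 18.4 = 7156.86 BTU/hr

7156.86 BTU/hr


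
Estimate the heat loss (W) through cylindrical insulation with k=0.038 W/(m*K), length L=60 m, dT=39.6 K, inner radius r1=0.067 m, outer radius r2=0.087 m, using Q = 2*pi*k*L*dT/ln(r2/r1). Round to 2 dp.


Q = 2*pi*0.038*60*39.6/ln(0.087/0.067) = 2171.76 W

2171.76 W


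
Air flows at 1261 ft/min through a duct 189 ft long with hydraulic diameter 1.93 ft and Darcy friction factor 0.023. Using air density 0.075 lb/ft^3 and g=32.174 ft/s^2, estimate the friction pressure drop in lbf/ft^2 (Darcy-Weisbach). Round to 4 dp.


v_fps = 1261/60 = 21.0167 ft/s
dp = 0.023*(189/1.93)*0.075*21.0167^2/(2*32.174) = 1.1595 lbf/ft^2

1.1595 lbf/ft^2


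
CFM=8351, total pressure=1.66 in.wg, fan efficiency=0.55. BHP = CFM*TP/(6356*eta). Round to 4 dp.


BHP = 8351 * 1.66 / (6356 * 0.55) = 3.9655 hp

3.9655 hp


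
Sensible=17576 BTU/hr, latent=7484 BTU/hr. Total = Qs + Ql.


Qt = 17576 + 7484 = 25060 BTU/hr

25060 BTU/hr


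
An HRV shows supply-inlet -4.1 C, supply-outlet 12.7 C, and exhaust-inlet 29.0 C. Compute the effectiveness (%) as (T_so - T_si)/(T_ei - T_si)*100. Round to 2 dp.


eff = (12.7-(-4.1))/(29.0-(-4.1))*100 = 50.76 %

50.76 %


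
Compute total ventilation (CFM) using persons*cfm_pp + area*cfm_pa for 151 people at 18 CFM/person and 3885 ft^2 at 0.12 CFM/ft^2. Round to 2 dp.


Total = 151*18 + 3885*0.12 = 3184.20 CFM

3184.20 CFM


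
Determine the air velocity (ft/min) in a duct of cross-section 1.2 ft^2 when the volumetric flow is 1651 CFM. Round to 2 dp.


V = 1651 / 1.2 = 1375.83 ft/min

1375.83 ft/min


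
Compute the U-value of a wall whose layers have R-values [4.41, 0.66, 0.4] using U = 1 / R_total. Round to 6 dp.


R_total = 4.41 + 0.66 + 0.4 = 5.47
U = 1/5.47 = 0.182815

0.182815


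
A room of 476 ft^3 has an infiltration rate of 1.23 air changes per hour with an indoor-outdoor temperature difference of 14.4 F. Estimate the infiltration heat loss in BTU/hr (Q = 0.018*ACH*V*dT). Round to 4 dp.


Q = 0.018 * 1.23 * 476 * 14.4 = 151.7564 BTU/hr

151.7564 BTU/hr


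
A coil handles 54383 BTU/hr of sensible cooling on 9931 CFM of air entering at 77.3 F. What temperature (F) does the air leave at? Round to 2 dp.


dT = 54383/(1.08*9931) = 5.0704
T_leave = 77.3 - 5.0704 = 72.23 F

72.23 F


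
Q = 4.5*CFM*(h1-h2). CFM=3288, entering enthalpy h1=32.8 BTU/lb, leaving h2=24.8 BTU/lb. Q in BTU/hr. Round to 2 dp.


Q = 4.5 * 3288 * (32.8 - 24.8) = 118368.00 BTU/hr

118368.00 BTU/hr


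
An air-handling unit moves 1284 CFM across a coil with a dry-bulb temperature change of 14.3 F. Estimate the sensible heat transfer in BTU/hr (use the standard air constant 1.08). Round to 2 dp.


Q = 1.08 * 1284 * 14.3 = 19830.10 BTU/hr

19830.10 BTU/hr


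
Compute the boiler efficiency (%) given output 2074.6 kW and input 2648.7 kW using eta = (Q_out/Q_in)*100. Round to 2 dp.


eta = (2074.6/2648.7)*100 = 78.33 %

78.33 %


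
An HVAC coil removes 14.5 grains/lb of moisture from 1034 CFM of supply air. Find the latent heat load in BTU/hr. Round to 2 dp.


Q = 0.68 * 1034 * 14.5 = 10195.24 BTU/hr

10195.24 BTU/hr


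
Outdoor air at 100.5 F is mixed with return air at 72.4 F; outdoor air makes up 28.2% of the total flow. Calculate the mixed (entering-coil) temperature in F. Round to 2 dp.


T_mix = 72.4 + (28.2/100)*(100.5-72.4) = 80.32 F

80.32 F


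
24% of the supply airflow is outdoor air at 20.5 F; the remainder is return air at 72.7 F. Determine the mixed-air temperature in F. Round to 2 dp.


T_mix = 0.24*20.5 + 0.76*72.7 = 60.17 F

60.17 F


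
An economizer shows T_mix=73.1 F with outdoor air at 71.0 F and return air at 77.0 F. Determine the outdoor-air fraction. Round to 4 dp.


frac = (73.1 - 77.0) / (71.0 - 77.0) = 0.6500

0.6500


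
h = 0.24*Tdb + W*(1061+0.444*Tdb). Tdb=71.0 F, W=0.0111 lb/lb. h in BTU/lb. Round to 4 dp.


h = 0.24*71.0 + 0.0111*(1061+0.444*71.0) = 29.1670 BTU/lb

29.1670 BTU/lb


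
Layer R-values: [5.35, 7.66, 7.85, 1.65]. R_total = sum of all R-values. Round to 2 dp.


R_total = 5.35 + 7.66 + 7.85 + 1.65 = 22.51

22.51


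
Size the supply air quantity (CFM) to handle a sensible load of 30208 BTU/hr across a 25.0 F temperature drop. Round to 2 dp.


CFM = 30208 / (1.08 * 25.0) = 1118.81

1118.81 CFM


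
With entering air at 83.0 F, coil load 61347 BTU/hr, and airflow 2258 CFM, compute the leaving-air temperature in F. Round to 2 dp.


dT = 61347/(1.08*2258) = 25.1562
T_leave = 83.0 - 25.1562 = 57.84 F

57.84 F


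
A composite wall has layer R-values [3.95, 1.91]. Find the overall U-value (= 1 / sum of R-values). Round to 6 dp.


R_total = 3.95 + 1.91 = 5.86
U = 1/5.86 = 0.170648

0.170648


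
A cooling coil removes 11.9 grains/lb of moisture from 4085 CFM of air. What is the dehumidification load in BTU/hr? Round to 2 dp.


Q = 0.68 * 4085 * 11.9 = 33055.82 BTU/hr

33055.82 BTU/hr


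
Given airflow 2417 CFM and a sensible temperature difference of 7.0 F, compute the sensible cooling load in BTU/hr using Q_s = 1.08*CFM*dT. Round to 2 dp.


Q = 1.08 * 2417 * 7.0 = 18272.52 BTU/hr

18272.52 BTU/hr


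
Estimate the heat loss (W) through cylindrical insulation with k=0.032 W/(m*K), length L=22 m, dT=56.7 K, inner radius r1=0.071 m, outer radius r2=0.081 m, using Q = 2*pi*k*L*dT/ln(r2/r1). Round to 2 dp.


Q = 2*pi*0.032*22*56.7/ln(0.081/0.071) = 1903.36 W

1903.36 W


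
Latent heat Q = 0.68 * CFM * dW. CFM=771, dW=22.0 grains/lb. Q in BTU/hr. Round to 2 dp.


Q = 0.68 * 771 * 22.0 = 11534.16 BTU/hr

11534.16 BTU/hr


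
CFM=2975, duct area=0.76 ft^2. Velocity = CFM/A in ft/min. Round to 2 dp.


V = 2975 / 0.76 = 3914.47 ft/min

3914.47 ft/min


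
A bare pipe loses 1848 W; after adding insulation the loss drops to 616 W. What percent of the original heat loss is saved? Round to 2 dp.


Savings = ((1848-616)/1848)*100 = 66.67 %

66.67 %


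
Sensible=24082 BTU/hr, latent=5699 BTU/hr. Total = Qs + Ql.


Qt = 24082 + 5699 = 29781 BTU/hr

29781 BTU/hr


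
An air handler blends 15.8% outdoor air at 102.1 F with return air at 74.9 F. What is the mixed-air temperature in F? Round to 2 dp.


T_mix = 74.9 + (15.8/100)*(102.1-74.9) = 79.20 F

79.20 F


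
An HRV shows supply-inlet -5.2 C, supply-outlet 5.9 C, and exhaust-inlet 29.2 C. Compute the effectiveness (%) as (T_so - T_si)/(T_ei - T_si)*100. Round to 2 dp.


eff = (5.9-(-5.2))/(29.2-(-5.2))*100 = 32.27 %

32.27 %


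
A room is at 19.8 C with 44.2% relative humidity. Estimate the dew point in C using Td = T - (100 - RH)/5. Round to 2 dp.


Td = 19.8 - (100-44.2)/5 = 8.64 C

8.64 C


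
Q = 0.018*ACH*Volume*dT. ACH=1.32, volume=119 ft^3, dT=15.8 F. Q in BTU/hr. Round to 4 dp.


Q = 0.018 * 1.32 * 119 * 15.8 = 44.6736 BTU/hr

44.6736 BTU/hr


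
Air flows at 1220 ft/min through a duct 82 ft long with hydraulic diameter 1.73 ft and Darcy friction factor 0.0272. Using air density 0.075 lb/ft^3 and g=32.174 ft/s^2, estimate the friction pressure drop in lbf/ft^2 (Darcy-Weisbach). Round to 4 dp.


v_fps = 1220/60 = 20.3333 ft/s
dp = 0.0272*(82/1.73)*0.075*20.3333^2/(2*32.174) = 0.6213 lbf/ft^2

0.6213 lbf/ft^2


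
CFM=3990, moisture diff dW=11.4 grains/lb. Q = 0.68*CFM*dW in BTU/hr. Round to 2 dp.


Q = 0.68 * 3990 * 11.4 = 30930.48 BTU/hr

30930.48 BTU/hr


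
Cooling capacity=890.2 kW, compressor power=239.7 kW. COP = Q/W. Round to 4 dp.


COP = 890.2 / 239.7 = 3.7138

3.7138


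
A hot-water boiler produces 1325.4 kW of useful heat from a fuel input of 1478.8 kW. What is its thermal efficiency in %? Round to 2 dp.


eta = (1325.4/1478.8)*100 = 89.63 %

89.63 %


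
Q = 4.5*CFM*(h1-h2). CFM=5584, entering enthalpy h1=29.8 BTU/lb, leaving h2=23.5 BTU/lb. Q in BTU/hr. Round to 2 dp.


Q = 4.5 * 5584 * (29.8 - 23.5) = 158306.40 BTU/hr

158306.40 BTU/hr


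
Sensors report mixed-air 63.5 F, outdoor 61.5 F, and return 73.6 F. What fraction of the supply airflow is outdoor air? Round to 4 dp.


frac = (63.5 - 73.6) / (61.5 - 73.6) = 0.8347

0.8347


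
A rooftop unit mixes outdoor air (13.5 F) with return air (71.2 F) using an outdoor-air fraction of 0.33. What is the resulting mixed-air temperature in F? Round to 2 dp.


T_mix = 0.33*13.5 + 0.67*71.2 = 52.16 F

52.16 F


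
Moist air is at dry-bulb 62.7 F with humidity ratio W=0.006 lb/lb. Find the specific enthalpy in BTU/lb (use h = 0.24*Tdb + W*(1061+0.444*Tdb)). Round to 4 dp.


h = 0.24*62.7 + 0.006*(1061+0.444*62.7) = 21.5810 BTU/lb

21.5810 BTU/lb


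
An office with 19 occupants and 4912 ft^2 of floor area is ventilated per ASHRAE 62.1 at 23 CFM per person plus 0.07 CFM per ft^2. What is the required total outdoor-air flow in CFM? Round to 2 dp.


Total = 19*23 + 4912*0.07 = 780.84 CFM

780.84 CFM


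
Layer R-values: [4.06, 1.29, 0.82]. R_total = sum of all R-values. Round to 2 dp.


R_total = 4.06 + 1.29 + 0.82 = 6.17

6.17


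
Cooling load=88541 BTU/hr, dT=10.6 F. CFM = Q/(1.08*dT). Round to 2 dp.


CFM = 88541 / (1.08 * 10.6) = 7734.19

7734.19 CFM


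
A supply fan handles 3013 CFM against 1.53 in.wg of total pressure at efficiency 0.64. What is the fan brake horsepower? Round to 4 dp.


BHP = 3013 * 1.53 / (6356 * 0.64) = 1.1333 hp

1.1333 hp


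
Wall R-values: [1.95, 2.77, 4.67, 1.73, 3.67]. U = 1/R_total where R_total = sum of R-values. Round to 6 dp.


R_total = 1.95 + 2.77 + 4.67 + 1.73 + 3.67 = 14.79
U = 1/14.79 = 0.067613

0.067613


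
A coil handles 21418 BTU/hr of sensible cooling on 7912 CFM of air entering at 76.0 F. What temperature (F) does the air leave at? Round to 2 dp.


dT = 21418/(1.08*7912) = 2.5065
T_leave = 76.0 - 2.5065 = 73.49 F

73.49 F


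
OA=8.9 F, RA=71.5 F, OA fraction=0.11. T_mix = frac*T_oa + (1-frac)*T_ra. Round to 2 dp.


T_mix = 0.11*8.9 + 0.89*71.5 = 64.61 F

64.61 F


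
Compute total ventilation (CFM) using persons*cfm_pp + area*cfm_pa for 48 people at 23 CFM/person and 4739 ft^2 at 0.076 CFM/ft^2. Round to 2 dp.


Total = 48*23 + 4739*0.076 = 1464.16 CFM

1464.16 CFM


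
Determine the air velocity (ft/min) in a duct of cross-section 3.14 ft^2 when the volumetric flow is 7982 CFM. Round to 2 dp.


V = 7982 / 3.14 = 2542.04 ft/min

2542.04 ft/min


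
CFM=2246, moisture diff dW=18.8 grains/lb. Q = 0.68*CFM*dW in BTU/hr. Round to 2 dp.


Q = 0.68 * 2246 * 18.8 = 28712.86 BTU/hr

28712.86 BTU/hr


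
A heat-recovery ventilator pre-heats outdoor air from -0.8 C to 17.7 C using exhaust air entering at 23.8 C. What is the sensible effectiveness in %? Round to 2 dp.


eff = (17.7-(-0.8))/(23.8-(-0.8))*100 = 75.20 %

75.20 %


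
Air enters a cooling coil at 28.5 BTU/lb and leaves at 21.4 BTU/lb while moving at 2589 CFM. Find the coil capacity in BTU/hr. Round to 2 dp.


Q = 4.5 * 2589 * (28.5 - 21.4) = 82718.55 BTU/hr

82718.55 BTU/hr


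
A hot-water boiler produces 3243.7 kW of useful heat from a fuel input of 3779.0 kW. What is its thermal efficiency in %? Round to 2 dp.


eta = (3243.7/3779.0)*100 = 85.83 %

85.83 %


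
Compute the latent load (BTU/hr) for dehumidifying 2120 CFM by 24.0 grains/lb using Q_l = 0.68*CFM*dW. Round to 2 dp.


Q = 0.68 * 2120 * 24.0 = 34598.40 BTU/hr

34598.40 BTU/hr


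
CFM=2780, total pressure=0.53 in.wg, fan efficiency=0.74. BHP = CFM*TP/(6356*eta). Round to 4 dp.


BHP = 2780 * 0.53 / (6356 * 0.74) = 0.3133 hp

0.3133 hp


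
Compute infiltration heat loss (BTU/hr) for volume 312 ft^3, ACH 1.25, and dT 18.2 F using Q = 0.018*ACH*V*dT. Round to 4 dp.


Q = 0.018 * 1.25 * 312 * 18.2 = 127.7640 BTU/hr

127.7640 BTU/hr


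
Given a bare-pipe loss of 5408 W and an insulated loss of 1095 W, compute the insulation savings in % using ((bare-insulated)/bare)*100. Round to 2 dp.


Savings = ((5408-1095)/5408)*100 = 79.75 %

79.75 %


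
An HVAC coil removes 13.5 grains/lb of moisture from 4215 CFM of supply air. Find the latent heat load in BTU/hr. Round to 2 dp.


Q = 0.68 * 4215 * 13.5 = 38693.70 BTU/hr

38693.70 BTU/hr


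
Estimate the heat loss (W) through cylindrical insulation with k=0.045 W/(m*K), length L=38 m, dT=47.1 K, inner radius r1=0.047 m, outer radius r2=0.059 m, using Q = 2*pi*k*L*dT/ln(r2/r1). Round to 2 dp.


Q = 2*pi*0.045*38*47.1/ln(0.059/0.047) = 2225.49 W

2225.49 W


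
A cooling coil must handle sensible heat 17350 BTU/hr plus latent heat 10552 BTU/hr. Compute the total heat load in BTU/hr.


Qt = 17350 + 10552 = 27902 BTU/hr

27902 BTU/hr


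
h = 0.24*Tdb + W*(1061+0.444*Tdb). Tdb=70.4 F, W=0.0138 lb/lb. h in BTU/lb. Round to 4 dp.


h = 0.24*70.4 + 0.0138*(1061+0.444*70.4) = 31.9692 BTU/lb

31.9692 BTU/lb


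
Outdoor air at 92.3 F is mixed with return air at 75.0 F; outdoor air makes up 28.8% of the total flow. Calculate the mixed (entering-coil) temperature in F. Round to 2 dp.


T_mix = 75.0 + (28.8/100)*(92.3-75.0) = 79.98 F

79.98 F


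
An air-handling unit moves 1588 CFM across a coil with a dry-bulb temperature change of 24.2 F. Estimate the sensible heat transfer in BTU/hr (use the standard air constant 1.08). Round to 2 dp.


Q = 1.08 * 1588 * 24.2 = 41503.97 BTU/hr

41503.97 BTU/hr


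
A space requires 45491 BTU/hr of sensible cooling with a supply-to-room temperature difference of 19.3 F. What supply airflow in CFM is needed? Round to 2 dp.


CFM = 45491 / (1.08 * 19.3) = 2182.45

2182.45 CFM


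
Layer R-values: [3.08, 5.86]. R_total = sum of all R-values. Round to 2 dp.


R_total = 3.08 + 5.86 = 8.94

8.94


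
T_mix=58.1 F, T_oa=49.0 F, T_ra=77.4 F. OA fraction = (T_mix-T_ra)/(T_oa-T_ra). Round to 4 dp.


frac = (58.1 - 77.4) / (49.0 - 77.4) = 0.6796

0.6796


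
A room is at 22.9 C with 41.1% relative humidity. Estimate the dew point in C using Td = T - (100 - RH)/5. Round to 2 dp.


Td = 22.9 - (100-41.1)/5 = 11.12 C

11.12 C


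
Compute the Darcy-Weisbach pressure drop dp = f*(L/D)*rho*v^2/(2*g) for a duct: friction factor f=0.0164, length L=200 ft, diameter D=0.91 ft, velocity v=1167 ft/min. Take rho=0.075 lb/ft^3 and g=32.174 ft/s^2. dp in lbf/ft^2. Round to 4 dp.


v_fps = 1167/60 = 19.45 ft/s
dp = 0.0164*(200/0.91)*0.075*19.45^2/(2*32.174) = 1.5893 lbf/ft^2

1.5893 lbf/ft^2


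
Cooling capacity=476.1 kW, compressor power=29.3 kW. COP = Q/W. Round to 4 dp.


COP = 476.1 / 29.3 = 16.2491

16.2491


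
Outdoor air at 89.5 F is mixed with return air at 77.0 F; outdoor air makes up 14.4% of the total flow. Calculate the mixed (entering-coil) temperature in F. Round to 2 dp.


T_mix = 77.0 + (14.4/100)*(89.5-77.0) = 78.80 F

78.80 F


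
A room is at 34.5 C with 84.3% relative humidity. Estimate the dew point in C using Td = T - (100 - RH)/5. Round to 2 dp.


Td = 34.5 - (100-84.3)/5 = 31.36 C

31.36 C


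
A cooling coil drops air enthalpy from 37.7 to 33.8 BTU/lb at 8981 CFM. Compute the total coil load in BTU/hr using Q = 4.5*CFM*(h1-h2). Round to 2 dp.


Q = 4.5 * 8981 * (37.7 - 33.8) = 157616.55 BTU/hr

157616.55 BTU/hr


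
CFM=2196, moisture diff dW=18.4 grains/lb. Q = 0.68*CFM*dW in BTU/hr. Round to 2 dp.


Q = 0.68 * 2196 * 18.4 = 27476.35 BTU/hr

27476.35 BTU/hr


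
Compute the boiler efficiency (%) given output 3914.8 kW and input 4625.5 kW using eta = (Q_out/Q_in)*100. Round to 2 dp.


eta = (3914.8/4625.5)*100 = 84.64 %

84.64 %


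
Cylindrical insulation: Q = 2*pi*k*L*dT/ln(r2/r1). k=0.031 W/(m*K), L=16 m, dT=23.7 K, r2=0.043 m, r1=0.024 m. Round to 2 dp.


Q = 2*pi*0.031*16*23.7/ln(0.043/0.024) = 126.66 W

126.66 W


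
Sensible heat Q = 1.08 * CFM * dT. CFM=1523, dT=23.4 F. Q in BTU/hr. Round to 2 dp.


Q = 1.08 * 1523 * 23.4 = 38489.26 BTU/hr

38489.26 BTU/hr


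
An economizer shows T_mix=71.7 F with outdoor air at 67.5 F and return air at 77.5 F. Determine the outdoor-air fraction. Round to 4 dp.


frac = (71.7 - 77.5) / (67.5 - 77.5) = 0.5800

0.5800


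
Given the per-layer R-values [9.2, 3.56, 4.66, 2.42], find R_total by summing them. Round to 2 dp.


R_total = 9.2 + 3.56 + 4.66 + 2.42 = 19.84

19.84


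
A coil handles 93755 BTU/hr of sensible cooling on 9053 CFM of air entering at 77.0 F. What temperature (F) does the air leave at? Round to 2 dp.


dT = 93755/(1.08*9053) = 9.5891
T_leave = 77.0 - 9.5891 = 67.41 F

67.41 F


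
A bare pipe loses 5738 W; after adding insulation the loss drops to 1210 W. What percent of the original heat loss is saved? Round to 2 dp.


Savings = ((5738-1210)/5738)*100 = 78.91 %

78.91 %


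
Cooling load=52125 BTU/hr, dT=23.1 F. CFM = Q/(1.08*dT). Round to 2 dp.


CFM = 52125 / (1.08 * 23.1) = 2089.35

2089.35 CFM


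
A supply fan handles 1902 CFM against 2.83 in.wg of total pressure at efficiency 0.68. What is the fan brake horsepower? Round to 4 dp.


BHP = 1902 * 2.83 / (6356 * 0.68) = 1.2454 hp

1.2454 hp


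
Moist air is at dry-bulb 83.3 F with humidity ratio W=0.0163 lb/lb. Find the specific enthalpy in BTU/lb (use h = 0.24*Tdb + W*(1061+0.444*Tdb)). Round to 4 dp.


h = 0.24*83.3 + 0.0163*(1061+0.444*83.3) = 37.8892 BTU/lb

37.8892 BTU/lb


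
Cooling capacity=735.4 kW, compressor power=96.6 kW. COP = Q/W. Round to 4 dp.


COP = 735.4 / 96.6 = 7.6128

7.6128


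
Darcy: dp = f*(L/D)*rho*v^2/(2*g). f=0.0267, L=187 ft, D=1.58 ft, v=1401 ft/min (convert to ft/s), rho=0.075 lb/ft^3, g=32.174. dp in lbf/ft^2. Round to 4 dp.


v_fps = 1401/60 = 23.35 ft/s
dp = 0.0267*(187/1.58)*0.075*23.35^2/(2*32.174) = 2.0081 lbf/ft^2

2.0081 lbf/ft^2


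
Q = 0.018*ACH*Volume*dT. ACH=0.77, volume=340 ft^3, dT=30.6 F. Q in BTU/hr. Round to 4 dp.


Q = 0.018 * 0.77 * 340 * 30.6 = 144.1994 BTU/hr

144.1994 BTU/hr


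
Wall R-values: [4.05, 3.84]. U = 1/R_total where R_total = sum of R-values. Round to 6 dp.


R_total = 4.05 + 3.84 = 7.89
U = 1/7.89 = 0.126743

0.126743


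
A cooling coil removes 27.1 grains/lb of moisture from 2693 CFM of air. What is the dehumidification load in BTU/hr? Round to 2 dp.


Q = 0.68 * 2693 * 27.1 = 49626.60 BTU/hr

49626.60 BTU/hr


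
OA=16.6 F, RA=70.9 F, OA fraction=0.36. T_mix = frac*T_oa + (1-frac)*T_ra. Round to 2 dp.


T_mix = 0.36*16.6 + 0.64*70.9 = 51.35 F

51.35 F


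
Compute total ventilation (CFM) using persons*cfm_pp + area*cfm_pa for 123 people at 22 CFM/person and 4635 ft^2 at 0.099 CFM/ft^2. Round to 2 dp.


Total = 123*22 + 4635*0.099 = 3164.87 CFM

3164.87 CFM


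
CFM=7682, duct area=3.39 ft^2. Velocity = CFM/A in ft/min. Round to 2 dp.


V = 7682 / 3.39 = 2266.08 ft/min

2266.08 ft/min


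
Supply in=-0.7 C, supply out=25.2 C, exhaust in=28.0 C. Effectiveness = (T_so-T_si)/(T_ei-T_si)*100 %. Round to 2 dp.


eff = (25.2-(-0.7))/(28.0-(-0.7))*100 = 90.24 %

90.24 %


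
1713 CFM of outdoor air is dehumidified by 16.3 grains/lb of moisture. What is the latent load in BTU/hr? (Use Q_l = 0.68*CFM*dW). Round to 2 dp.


Q = 0.68 * 1713 * 16.3 = 18986.89 BTU/hr

18986.89 BTU/hr


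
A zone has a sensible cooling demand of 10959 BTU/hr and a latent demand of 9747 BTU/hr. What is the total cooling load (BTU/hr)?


Qt = 10959 + 9747 = 20706 BTU/hr

20706 BTU/hr


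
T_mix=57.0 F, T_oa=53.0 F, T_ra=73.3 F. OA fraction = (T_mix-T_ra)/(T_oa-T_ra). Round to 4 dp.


frac = (57.0 - 73.3) / (53.0 - 73.3) = 0.8030

0.8030


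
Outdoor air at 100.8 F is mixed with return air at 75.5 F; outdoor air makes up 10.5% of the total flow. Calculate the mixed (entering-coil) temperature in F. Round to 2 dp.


T_mix = 75.5 + (10.5/100)*(100.8-75.5) = 78.16 F

78.16 F


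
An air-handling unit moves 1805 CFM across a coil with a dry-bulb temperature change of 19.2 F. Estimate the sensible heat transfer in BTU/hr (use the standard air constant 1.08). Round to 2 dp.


Q = 1.08 * 1805 * 19.2 = 37428.48 BTU/hr

37428.48 BTU/hr


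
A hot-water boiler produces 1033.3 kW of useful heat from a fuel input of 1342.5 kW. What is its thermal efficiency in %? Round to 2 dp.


eta = (1033.3/1342.5)*100 = 76.97 %

76.97 %


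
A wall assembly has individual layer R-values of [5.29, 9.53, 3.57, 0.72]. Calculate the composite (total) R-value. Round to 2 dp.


R_total = 5.29 + 9.53 + 3.57 + 0.72 = 19.11

19.11


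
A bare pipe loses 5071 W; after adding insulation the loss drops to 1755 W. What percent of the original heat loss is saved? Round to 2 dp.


Savings = ((5071-1755)/5071)*100 = 65.39 %

65.39 %


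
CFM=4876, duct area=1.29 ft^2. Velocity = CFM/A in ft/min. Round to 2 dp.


V = 4876 / 1.29 = 3779.84 ft/min

3779.84 ft/min


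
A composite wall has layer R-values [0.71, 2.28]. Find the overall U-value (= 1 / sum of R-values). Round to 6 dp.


R_total = 0.71 + 2.28 = 2.99
U = 1/2.99 = 0.334448

0.334448


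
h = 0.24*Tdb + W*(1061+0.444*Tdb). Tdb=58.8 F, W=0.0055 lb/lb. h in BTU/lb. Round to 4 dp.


h = 0.24*58.8 + 0.0055*(1061+0.444*58.8) = 20.0911 BTU/lb

20.0911 BTU/lb


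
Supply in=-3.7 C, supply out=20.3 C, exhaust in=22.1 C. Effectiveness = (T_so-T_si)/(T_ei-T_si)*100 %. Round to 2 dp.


eff = (20.3-(-3.7))/(22.1-(-3.7))*100 = 93.02 %

93.02 %


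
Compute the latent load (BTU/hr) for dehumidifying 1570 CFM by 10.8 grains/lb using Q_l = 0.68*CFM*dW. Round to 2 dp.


Q = 0.68 * 1570 * 10.8 = 11530.08 BTU/hr

11530.08 BTU/hr


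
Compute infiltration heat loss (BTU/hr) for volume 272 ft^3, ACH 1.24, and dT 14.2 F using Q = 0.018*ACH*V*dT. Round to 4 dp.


Q = 0.018 * 1.24 * 272 * 14.2 = 86.2088 BTU/hr

86.2088 BTU/hr


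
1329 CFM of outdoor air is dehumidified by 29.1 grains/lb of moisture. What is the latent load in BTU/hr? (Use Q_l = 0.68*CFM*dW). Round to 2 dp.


Q = 0.68 * 1329 * 29.1 = 26298.25 BTU/hr

26298.25 BTU/hr


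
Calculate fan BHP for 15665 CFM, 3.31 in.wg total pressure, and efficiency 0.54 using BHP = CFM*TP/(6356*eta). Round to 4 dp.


BHP = 15665 * 3.31 / (6356 * 0.54) = 15.1071 hp

15.1071 hp


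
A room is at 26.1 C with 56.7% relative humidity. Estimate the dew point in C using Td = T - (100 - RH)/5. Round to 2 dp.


Td = 26.1 - (100-56.7)/5 = 17.44 C

17.44 C


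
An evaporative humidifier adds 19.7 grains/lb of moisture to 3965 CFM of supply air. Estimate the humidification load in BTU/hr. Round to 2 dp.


Q = 0.68 * 3965 * 19.7 = 53115.14 BTU/hr

53115.14 BTU/hr


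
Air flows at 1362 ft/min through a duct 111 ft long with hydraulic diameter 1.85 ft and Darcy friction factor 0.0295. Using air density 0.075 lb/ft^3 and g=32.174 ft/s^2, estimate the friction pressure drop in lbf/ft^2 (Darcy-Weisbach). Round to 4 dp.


v_fps = 1362/60 = 22.7 ft/s
dp = 0.0295*(111/1.85)*0.075*22.7^2/(2*32.174) = 1.0630 lbf/ft^2

1.0630 lbf/ft^2


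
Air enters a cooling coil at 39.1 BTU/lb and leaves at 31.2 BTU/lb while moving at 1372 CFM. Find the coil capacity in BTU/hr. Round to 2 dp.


Q = 4.5 * 1372 * (39.1 - 31.2) = 48774.60 BTU/hr

48774.60 BTU/hr


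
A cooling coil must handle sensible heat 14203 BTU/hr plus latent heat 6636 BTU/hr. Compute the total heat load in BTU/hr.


Qt = 14203 + 6636 = 20839 BTU/hr

20839 BTU/hr


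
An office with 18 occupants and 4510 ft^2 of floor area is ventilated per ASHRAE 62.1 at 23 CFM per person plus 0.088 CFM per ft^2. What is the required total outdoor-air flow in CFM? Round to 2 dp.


Total = 18*23 + 4510*0.088 = 810.88 CFM

810.88 CFM


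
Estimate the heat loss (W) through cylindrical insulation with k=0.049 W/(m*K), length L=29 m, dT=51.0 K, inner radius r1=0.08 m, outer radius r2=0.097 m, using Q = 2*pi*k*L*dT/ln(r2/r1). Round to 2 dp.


Q = 2*pi*0.049*29*51.0/ln(0.097/0.08) = 2363.18 W

2363.18 W


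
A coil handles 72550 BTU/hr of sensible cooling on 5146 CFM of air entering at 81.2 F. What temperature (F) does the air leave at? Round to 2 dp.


dT = 72550/(1.08*5146) = 13.0540
T_leave = 81.2 - 13.0540 = 68.15 F

68.15 F


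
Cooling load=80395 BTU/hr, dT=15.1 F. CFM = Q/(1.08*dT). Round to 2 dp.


CFM = 80395 / (1.08 * 15.1) = 4929.79

4929.79 CFM


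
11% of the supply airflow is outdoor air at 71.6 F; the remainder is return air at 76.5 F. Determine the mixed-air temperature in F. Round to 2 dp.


T_mix = 0.11*71.6 + 0.89*76.5 = 75.96 F

75.96 F


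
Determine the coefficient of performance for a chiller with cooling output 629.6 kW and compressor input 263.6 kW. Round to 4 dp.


COP = 629.6 / 263.6 = 2.3885

2.3885


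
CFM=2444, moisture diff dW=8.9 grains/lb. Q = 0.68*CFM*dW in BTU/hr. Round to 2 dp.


Q = 0.68 * 2444 * 8.9 = 14791.09 BTU/hr

14791.09 BTU/hr


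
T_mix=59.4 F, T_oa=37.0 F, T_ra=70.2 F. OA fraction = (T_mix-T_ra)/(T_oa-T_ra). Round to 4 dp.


frac = (59.4 - 70.2) / (37.0 - 70.2) = 0.3253

0.3253


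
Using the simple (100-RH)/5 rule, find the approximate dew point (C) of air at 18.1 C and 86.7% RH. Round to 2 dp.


Td = 18.1 - (100-86.7)/5 = 15.44 C

15.44 C


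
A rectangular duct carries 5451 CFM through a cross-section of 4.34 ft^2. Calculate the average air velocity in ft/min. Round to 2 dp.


V = 5451 / 4.34 = 1255.99 ft/min

1255.99 ft/min


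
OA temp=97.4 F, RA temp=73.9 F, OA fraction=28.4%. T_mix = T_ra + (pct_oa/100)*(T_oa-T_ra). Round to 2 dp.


T_mix = 73.9 + (28.4/100)*(97.4-73.9) = 80.57 F

80.57 F


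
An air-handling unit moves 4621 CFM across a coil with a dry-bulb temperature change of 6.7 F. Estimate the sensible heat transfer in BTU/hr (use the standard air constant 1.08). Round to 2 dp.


Q = 1.08 * 4621 * 6.7 = 33437.56 BTU/hr

33437.56 BTU/hr


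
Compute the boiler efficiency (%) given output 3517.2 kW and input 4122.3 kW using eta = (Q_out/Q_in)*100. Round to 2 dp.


eta = (3517.2/4122.3)*100 = 85.32 %

85.32 %


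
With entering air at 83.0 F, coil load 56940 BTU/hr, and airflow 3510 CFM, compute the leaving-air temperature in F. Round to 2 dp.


dT = 56940/(1.08*3510) = 15.0206
T_leave = 83.0 - 15.0206 = 67.98 F

67.98 F


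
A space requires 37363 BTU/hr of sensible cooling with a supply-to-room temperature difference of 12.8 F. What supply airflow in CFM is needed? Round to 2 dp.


CFM = 37363 / (1.08 * 12.8) = 2702.76

2702.76 CFM


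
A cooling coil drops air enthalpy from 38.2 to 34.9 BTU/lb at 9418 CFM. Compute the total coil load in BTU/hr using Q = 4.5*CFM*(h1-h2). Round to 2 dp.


Q = 4.5 * 9418 * (38.2 - 34.9) = 139857.30 BTU/hr

139857.30 BTU/hr


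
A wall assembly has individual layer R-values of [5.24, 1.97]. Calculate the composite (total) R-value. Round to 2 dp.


R_total = 5.24 + 1.97 = 7.21

7.21


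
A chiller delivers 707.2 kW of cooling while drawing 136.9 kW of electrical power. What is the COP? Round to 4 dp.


COP = 707.2 / 136.9 = 5.1658

5.1658


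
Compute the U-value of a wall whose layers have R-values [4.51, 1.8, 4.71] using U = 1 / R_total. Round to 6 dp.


R_total = 4.51 + 1.8 + 4.71 = 11.02
U = 1/11.02 = 0.090744

0.090744


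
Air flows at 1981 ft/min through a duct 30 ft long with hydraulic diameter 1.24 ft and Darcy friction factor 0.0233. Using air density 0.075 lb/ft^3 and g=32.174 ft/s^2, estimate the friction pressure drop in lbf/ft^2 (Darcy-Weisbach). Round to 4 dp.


v_fps = 1981/60 = 33.0167 ft/s
dp = 0.0233*(30/1.24)*0.075*33.0167^2/(2*32.174) = 0.7162 lbf/ft^2

0.7162 lbf/ft^2


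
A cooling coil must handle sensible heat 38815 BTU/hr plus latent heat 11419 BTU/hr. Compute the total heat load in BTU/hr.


Qt = 38815 + 11419 = 50234 BTU/hr

50234 BTU/hr


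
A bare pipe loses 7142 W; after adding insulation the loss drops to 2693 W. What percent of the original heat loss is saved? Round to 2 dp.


Savings = ((7142-2693)/7142)*100 = 62.29 %

62.29 %


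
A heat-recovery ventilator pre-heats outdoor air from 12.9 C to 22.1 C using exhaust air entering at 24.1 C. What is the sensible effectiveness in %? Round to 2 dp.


eff = (22.1-12.9)/(24.1-12.9)*100 = 82.14 %

82.14 %


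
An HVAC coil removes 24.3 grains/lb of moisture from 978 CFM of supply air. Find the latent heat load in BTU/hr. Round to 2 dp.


Q = 0.68 * 978 * 24.3 = 16160.47 BTU/hr

16160.47 BTU/hr


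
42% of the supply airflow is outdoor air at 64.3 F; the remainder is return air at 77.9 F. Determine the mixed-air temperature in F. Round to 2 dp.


T_mix = 0.42*64.3 + 0.58*77.9 = 72.19 F

72.19 F


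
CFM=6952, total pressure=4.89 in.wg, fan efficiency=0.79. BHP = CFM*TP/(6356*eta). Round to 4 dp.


BHP = 6952 * 4.89 / (6356 * 0.79) = 6.7703 hp

6.7703 hp


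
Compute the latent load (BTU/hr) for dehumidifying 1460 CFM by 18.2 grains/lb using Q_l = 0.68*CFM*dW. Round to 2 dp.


Q = 0.68 * 1460 * 18.2 = 18068.96 BTU/hr

18068.96 BTU/hr


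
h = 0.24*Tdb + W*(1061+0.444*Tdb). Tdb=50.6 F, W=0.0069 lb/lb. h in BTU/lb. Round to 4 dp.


h = 0.24*50.6 + 0.0069*(1061+0.444*50.6) = 19.6199 BTU/lb

19.6199 BTU/lb


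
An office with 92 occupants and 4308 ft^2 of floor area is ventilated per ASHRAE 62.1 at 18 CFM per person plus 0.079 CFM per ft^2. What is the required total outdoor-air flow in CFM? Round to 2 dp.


Total = 92*18 + 4308*0.079 = 1996.33 CFM

1996.33 CFM


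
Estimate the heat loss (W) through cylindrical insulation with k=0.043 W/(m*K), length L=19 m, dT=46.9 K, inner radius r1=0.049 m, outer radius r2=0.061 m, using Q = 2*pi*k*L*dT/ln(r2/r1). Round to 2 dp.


Q = 2*pi*0.043*19*46.9/ln(0.061/0.049) = 1099.07 W

1099.07 W


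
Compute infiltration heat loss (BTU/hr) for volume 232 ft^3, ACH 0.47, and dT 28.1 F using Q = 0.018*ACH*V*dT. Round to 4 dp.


Q = 0.018 * 0.47 * 232 * 28.1 = 55.1524 BTU/hr

55.1524 BTU/hr


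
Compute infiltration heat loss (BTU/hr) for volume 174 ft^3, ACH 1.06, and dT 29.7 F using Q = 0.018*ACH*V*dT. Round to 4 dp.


Q = 0.018 * 1.06 * 174 * 29.7 = 98.6016 BTU/hr

98.6016 BTU/hr


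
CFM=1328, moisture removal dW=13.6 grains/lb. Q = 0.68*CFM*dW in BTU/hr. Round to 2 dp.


Q = 0.68 * 1328 * 13.6 = 12281.34 BTU/hr

12281.34 BTU/hr


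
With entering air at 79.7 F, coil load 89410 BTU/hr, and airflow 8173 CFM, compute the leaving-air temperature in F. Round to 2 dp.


dT = 89410/(1.08*8173) = 10.1293
T_leave = 79.7 - 10.1293 = 69.57 F

69.57 F


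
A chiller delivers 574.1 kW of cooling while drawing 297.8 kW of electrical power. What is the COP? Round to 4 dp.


COP = 574.1 / 297.8 = 1.9278

1.9278


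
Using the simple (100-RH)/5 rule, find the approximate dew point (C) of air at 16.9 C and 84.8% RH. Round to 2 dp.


Td = 16.9 - (100-84.8)/5 = 13.86 C

13.86 C


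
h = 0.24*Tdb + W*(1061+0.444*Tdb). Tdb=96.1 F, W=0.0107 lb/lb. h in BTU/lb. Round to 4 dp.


h = 0.24*96.1 + 0.0107*(1061+0.444*96.1) = 34.8733 BTU/lb

34.8733 BTU/lb


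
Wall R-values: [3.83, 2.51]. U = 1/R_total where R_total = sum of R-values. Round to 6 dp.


R_total = 3.83 + 2.51 = 6.34
U = 1/6.34 = 0.157729

0.157729


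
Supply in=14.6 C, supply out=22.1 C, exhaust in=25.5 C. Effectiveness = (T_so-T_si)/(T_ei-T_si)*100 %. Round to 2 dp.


eff = (22.1-14.6)/(25.5-14.6)*100 = 68.81 %

68.81 %


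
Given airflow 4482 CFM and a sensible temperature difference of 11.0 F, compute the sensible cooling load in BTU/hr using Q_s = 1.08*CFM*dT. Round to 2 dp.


Q = 1.08 * 4482 * 11.0 = 53246.16 BTU/hr

53246.16 BTU/hr
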